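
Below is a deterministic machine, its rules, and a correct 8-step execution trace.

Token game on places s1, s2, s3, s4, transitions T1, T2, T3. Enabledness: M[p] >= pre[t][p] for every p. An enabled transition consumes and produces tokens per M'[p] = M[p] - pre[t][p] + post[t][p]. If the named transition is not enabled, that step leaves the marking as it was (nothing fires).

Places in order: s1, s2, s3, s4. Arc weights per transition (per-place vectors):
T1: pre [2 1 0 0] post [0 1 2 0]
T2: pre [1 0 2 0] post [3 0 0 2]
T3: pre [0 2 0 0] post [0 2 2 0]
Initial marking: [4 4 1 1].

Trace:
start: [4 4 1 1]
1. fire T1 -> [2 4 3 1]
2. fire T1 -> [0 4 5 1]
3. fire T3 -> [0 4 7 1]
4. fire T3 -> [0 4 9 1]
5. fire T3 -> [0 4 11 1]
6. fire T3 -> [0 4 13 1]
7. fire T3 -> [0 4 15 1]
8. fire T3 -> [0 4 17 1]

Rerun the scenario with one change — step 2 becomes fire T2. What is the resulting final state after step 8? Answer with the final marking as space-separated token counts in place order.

4 4 13 3

(re-executing from step 2 with the substitution; state before step 2: [2 4 3 1])
2. fire T2 -> [4 4 1 3]
3. fire T3 -> [4 4 3 3]
4. fire T3 -> [4 4 5 3]
5. fire T3 -> [4 4 7 3]
6. fire T3 -> [4 4 9 3]
7. fire T3 -> [4 4 11 3]
8. fire T3 -> [4 4 13 3]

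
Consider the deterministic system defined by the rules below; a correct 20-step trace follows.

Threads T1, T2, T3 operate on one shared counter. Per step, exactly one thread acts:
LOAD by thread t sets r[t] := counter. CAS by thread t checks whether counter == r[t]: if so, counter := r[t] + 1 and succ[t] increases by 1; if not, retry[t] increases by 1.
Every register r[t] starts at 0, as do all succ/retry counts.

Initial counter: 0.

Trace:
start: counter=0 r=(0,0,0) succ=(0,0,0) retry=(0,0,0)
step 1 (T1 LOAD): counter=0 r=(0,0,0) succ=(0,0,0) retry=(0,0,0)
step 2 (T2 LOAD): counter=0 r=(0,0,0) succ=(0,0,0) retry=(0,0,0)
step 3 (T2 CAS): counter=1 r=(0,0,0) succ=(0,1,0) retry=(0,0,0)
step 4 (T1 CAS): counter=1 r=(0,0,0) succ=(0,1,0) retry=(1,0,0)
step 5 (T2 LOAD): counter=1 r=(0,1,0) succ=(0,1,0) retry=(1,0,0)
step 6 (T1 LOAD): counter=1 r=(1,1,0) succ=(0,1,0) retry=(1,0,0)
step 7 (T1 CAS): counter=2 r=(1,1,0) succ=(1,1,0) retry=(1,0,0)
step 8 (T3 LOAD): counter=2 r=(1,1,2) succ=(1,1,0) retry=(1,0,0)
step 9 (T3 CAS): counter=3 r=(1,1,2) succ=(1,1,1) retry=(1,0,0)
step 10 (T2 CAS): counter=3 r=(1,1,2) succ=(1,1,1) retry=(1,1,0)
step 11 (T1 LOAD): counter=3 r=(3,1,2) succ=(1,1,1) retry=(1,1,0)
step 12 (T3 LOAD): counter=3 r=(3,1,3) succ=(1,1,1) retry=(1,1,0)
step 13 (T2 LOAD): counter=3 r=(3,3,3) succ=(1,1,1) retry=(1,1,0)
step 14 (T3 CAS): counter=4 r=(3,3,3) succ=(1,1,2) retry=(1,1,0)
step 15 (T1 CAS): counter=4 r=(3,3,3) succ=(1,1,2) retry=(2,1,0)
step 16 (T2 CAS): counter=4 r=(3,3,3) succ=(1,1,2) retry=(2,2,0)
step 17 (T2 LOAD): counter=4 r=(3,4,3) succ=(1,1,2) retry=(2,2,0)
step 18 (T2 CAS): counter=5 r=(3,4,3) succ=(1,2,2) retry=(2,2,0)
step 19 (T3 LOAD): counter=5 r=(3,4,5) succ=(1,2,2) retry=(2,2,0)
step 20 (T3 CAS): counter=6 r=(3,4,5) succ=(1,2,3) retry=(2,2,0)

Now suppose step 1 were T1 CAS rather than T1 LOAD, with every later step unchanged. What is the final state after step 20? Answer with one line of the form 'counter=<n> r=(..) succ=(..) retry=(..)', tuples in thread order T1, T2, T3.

counter=7 r=(4,5,6) succ=(2,2,3) retry=(2,2,0)

(re-executing from step 1 with the substitution; state before step 1: counter=0 r=(0,0,0) succ=(0,0,0) retry=(0,0,0))
step 1 (T1 CAS): counter=1 r=(0,0,0) succ=(1,0,0) retry=(0,0,0)
step 2 (T2 LOAD): counter=1 r=(0,1,0) succ=(1,0,0) retry=(0,0,0)
step 3 (T2 CAS): counter=2 r=(0,1,0) succ=(1,1,0) retry=(0,0,0)
step 4 (T1 CAS): counter=2 r=(0,1,0) succ=(1,1,0) retry=(1,0,0)
step 5 (T2 LOAD): counter=2 r=(0,2,0) succ=(1,1,0) retry=(1,0,0)
step 6 (T1 LOAD): counter=2 r=(2,2,0) succ=(1,1,0) retry=(1,0,0)
step 7 (T1 CAS): counter=3 r=(2,2,0) succ=(2,1,0) retry=(1,0,0)
step 8 (T3 LOAD): counter=3 r=(2,2,3) succ=(2,1,0) retry=(1,0,0)
step 9 (T3 CAS): counter=4 r=(2,2,3) succ=(2,1,1) retry=(1,0,0)
step 10 (T2 CAS): counter=4 r=(2,2,3) succ=(2,1,1) retry=(1,1,0)
step 11 (T1 LOAD): counter=4 r=(4,2,3) succ=(2,1,1) retry=(1,1,0)
step 12 (T3 LOAD): counter=4 r=(4,2,4) succ=(2,1,1) retry=(1,1,0)
step 13 (T2 LOAD): counter=4 r=(4,4,4) succ=(2,1,1) retry=(1,1,0)
step 14 (T3 CAS): counter=5 r=(4,4,4) succ=(2,1,2) retry=(1,1,0)
step 15 (T1 CAS): counter=5 r=(4,4,4) succ=(2,1,2) retry=(2,1,0)
step 16 (T2 CAS): counter=5 r=(4,4,4) succ=(2,1,2) retry=(2,2,0)
step 17 (T2 LOAD): counter=5 r=(4,5,4) succ=(2,1,2) retry=(2,2,0)
step 18 (T2 CAS): counter=6 r=(4,5,4) succ=(2,2,2) retry=(2,2,0)
step 19 (T3 LOAD): counter=6 r=(4,5,6) succ=(2,2,2) retry=(2,2,0)
step 20 (T3 CAS): counter=7 r=(4,5,6) succ=(2,2,3) retry=(2,2,0)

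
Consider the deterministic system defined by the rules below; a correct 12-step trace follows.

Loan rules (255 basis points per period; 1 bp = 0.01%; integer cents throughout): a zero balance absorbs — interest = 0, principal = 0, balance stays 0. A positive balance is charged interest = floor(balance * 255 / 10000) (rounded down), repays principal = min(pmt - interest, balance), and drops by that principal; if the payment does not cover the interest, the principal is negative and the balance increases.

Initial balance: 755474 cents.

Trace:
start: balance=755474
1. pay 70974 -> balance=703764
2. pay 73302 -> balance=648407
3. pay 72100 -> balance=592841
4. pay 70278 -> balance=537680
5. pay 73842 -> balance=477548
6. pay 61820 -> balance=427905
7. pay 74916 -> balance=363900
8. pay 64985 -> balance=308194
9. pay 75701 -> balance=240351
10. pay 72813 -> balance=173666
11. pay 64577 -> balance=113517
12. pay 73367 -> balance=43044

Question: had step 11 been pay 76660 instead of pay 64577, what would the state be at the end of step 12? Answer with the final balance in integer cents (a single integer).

(re-executing from step 11 with the substitution; state before step 11: balance=173666)
11. pay 76660 -> balance=101434
12. pay 73367 -> balance=30653

30653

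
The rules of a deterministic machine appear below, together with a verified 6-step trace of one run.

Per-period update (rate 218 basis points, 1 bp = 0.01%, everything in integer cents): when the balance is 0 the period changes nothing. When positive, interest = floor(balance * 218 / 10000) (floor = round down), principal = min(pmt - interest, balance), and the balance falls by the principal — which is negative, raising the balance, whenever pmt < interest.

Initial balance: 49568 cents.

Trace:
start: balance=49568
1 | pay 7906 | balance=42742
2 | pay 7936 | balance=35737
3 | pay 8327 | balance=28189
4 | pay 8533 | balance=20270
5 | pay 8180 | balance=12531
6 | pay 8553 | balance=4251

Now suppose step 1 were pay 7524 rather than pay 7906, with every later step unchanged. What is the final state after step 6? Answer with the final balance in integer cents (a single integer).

(re-executing from step 1 with the substitution; state before step 1: balance=49568)
1 | pay 7524 | balance=43124
2 | pay 7936 | balance=36128
3 | pay 8327 | balance=28588
4 | pay 8533 | balance=20678
5 | pay 8180 | balance=12948
6 | pay 8553 | balance=4677

4677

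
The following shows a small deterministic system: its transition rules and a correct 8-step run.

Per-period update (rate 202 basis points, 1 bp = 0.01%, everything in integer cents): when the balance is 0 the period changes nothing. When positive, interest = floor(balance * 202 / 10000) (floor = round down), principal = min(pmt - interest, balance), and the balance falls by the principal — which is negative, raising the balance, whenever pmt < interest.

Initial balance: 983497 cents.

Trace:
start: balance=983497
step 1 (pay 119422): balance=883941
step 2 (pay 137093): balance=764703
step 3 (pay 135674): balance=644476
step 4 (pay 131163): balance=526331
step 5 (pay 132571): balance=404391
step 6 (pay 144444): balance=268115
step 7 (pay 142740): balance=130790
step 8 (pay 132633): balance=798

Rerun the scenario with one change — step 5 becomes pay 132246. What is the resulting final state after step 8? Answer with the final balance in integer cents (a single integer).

1144

(re-executing from step 5 with the substitution; state before step 5: balance=526331)
step 5 (pay 132246): balance=404716
step 6 (pay 144444): balance=268447
step 7 (pay 142740): balance=131129
step 8 (pay 132633): balance=1144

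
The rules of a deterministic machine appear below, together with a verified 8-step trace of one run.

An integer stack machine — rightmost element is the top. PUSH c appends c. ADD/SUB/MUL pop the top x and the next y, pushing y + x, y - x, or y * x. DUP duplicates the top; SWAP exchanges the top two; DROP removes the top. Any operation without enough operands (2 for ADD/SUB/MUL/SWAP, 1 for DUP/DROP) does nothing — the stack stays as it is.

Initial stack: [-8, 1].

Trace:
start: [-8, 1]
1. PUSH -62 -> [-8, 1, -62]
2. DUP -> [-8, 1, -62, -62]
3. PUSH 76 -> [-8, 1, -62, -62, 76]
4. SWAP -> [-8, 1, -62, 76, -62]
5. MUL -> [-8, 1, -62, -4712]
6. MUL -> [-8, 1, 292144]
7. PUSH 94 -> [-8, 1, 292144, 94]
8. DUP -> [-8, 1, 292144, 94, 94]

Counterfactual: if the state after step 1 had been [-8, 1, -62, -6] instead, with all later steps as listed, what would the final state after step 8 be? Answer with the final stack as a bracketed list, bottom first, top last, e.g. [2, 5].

state after step 1 := [-8, 1, -62, -6]
2. DUP -> [-8, 1, -62, -6, -6]
3. PUSH 76 -> [-8, 1, -62, -6, -6, 76]
4. SWAP -> [-8, 1, -62, -6, 76, -6]
5. MUL -> [-8, 1, -62, -6, -456]
6. MUL -> [-8, 1, -62, 2736]
7. PUSH 94 -> [-8, 1, -62, 2736, 94]
8. DUP -> [-8, 1, -62, 2736, 94, 94]

[-8, 1, -62, 2736, 94, 94]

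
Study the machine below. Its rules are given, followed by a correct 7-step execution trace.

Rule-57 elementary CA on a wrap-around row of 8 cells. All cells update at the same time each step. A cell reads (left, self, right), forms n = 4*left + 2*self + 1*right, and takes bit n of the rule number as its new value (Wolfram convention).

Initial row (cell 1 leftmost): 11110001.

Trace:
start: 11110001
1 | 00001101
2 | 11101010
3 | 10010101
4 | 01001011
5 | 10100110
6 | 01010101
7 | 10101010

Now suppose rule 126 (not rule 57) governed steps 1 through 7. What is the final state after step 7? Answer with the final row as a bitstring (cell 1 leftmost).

(re-executing steps 1..7 under rule 126; state before step 1: 11110001)
1 | 00011011
2 | 10111111
3 | 11100000
4 | 10110001
5 | 11111011
6 | 00001110
7 | 00011011

00011011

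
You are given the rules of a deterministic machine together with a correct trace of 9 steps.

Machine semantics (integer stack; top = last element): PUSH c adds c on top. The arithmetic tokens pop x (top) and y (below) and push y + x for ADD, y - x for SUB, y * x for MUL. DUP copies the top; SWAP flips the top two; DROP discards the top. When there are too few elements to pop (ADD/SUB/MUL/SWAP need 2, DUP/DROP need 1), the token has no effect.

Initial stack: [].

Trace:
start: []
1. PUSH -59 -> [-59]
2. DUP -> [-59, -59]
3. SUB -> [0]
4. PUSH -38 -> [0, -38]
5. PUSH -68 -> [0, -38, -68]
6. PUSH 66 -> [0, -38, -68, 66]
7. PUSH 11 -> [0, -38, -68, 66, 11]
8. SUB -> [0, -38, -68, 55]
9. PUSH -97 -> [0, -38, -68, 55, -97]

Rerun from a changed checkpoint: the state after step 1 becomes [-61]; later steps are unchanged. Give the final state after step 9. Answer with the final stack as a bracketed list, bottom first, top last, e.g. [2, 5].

state after step 1 := [-61]
2. DUP -> [-61, -61]
3. SUB -> [0]
4. PUSH -38 -> [0, -38]
5. PUSH -68 -> [0, -38, -68]
6. PUSH 66 -> [0, -38, -68, 66]
7. PUSH 11 -> [0, -38, -68, 66, 11]
8. SUB -> [0, -38, -68, 55]
9. PUSH -97 -> [0, -38, -68, 55, -97]

[0, -38, -68, 55, -97]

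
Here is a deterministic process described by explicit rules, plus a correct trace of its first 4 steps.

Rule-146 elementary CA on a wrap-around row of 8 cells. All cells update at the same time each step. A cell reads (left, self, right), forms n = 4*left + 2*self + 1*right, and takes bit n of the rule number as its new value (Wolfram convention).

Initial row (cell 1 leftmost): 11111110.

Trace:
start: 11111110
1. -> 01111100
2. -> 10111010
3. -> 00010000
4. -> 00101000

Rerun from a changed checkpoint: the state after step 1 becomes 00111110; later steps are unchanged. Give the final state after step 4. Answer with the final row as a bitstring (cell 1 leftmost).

state after step 1 := 00111110
2. -> 01011101
3. -> 00001000
4. -> 00010100

00010100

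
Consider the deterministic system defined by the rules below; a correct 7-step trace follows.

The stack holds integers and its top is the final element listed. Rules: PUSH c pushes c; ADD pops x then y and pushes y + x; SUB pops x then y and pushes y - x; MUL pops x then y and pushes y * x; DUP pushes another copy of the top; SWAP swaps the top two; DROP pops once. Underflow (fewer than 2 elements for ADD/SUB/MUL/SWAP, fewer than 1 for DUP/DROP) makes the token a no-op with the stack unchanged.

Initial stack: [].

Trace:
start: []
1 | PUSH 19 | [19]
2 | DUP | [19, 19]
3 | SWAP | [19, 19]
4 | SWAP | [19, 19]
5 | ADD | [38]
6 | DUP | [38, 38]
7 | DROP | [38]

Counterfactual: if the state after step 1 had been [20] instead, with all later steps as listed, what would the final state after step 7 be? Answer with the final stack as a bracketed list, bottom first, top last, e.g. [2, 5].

[40]

state after step 1 := [20]
2 | DUP | [20, 20]
3 | SWAP | [20, 20]
4 | SWAP | [20, 20]
5 | ADD | [40]
6 | DUP | [40, 40]
7 | DROP | [40]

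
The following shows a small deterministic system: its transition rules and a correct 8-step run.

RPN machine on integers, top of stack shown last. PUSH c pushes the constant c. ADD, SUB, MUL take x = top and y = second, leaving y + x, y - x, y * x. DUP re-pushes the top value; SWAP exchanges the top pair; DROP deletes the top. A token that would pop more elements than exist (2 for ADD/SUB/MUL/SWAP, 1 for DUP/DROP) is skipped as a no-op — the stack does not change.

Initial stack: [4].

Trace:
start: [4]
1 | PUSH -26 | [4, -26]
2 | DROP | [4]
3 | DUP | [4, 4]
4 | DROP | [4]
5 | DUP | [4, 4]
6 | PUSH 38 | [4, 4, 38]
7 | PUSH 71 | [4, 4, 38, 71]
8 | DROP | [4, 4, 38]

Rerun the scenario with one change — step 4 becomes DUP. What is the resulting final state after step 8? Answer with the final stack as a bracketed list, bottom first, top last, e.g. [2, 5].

(re-executing from step 4 with the substitution; state before step 4: [4, 4])
4 | DUP | [4, 4, 4]
5 | DUP | [4, 4, 4, 4]
6 | PUSH 38 | [4, 4, 4, 4, 38]
7 | PUSH 71 | [4, 4, 4, 4, 38, 71]
8 | DROP | [4, 4, 4, 4, 38]

[4, 4, 4, 4, 38]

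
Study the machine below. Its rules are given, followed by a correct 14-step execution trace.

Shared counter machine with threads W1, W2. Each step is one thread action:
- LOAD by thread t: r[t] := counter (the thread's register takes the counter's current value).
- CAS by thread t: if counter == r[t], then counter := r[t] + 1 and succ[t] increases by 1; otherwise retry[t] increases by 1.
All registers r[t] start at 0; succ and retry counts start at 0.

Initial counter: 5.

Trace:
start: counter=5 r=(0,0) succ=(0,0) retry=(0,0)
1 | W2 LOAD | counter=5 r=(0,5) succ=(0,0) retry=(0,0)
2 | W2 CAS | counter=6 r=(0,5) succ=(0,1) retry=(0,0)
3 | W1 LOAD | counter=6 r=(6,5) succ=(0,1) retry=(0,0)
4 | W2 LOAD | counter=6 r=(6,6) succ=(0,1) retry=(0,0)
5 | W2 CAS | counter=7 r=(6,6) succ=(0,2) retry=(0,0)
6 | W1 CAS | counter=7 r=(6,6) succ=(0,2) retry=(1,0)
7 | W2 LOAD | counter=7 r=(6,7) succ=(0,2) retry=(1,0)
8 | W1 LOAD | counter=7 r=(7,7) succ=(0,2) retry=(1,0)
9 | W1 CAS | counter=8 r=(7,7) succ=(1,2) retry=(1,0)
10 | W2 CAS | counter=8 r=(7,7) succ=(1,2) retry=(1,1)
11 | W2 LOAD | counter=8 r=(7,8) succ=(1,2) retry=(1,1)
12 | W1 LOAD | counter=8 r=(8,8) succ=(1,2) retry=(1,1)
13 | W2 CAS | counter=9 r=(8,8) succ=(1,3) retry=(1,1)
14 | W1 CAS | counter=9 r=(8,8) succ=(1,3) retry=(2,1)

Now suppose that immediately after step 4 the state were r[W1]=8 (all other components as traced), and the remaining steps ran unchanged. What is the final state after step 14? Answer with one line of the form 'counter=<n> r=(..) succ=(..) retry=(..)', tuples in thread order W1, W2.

counter=9 r=(8,8) succ=(1,3) retry=(2,1)

state after step 4 := counter=6 r=(8,6) succ=(0,1) retry=(0,0)
5 | W2 CAS | counter=7 r=(8,6) succ=(0,2) retry=(0,0)
6 | W1 CAS | counter=7 r=(8,6) succ=(0,2) retry=(1,0)
7 | W2 LOAD | counter=7 r=(8,7) succ=(0,2) retry=(1,0)
8 | W1 LOAD | counter=7 r=(7,7) succ=(0,2) retry=(1,0)
9 | W1 CAS | counter=8 r=(7,7) succ=(1,2) retry=(1,0)
10 | W2 CAS | counter=8 r=(7,7) succ=(1,2) retry=(1,1)
11 | W2 LOAD | counter=8 r=(7,8) succ=(1,2) retry=(1,1)
12 | W1 LOAD | counter=8 r=(8,8) succ=(1,2) retry=(1,1)
13 | W2 CAS | counter=9 r=(8,8) succ=(1,3) retry=(1,1)
14 | W1 CAS | counter=9 r=(8,8) succ=(1,3) retry=(2,1)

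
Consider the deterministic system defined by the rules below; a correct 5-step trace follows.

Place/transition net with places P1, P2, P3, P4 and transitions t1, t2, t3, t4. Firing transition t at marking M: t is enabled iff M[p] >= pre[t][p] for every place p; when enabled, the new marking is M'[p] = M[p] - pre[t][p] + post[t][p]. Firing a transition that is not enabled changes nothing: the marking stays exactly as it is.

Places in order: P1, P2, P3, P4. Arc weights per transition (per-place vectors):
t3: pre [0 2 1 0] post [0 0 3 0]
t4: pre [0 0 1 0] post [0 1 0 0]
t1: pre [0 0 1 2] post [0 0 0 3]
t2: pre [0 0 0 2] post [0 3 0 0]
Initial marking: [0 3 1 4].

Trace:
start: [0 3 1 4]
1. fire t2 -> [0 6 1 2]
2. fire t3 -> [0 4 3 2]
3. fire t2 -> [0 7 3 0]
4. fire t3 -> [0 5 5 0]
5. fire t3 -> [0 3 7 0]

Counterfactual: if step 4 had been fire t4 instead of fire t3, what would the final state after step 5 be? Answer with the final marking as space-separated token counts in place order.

(re-executing from step 4 with the substitution; state before step 4: [0 7 3 0])
4. fire t4 -> [0 8 2 0]
5. fire t3 -> [0 6 4 0]

0 6 4 0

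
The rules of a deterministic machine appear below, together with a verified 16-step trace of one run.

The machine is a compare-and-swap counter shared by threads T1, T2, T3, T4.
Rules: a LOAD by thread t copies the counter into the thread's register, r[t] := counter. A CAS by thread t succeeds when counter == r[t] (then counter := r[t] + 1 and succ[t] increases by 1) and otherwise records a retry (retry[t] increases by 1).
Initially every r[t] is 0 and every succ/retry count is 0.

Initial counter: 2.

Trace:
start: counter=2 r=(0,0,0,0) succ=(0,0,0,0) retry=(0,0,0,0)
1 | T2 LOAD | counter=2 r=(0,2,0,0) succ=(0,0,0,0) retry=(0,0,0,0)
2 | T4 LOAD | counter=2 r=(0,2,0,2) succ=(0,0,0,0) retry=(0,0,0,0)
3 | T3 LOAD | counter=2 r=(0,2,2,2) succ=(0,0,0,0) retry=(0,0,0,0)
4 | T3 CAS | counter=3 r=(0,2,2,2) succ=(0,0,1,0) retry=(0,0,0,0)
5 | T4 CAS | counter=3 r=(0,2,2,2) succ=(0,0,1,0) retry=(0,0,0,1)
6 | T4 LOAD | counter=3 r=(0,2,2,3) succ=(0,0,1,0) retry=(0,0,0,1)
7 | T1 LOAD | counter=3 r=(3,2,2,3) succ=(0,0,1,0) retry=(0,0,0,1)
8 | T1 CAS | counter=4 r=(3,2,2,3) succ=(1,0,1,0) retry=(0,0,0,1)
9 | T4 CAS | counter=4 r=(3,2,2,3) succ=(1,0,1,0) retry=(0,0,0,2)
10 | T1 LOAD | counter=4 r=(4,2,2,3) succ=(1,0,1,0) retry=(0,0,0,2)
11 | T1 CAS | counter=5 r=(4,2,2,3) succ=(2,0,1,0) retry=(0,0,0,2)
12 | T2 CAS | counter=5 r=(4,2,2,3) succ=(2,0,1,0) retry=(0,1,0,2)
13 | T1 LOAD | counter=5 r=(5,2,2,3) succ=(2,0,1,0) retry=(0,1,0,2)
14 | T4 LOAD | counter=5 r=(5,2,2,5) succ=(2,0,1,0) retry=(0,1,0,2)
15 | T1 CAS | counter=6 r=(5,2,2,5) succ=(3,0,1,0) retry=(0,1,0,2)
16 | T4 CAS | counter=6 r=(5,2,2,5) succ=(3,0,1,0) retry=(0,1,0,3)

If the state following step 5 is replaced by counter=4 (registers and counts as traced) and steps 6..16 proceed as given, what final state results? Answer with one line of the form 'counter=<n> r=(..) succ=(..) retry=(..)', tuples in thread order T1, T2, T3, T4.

state after step 5 := counter=4 r=(0,2,2,2) succ=(0,0,1,0) retry=(0,0,0,1)
6 | T4 LOAD | counter=4 r=(0,2,2,4) succ=(0,0,1,0) retry=(0,0,0,1)
7 | T1 LOAD | counter=4 r=(4,2,2,4) succ=(0,0,1,0) retry=(0,0,0,1)
8 | T1 CAS | counter=5 r=(4,2,2,4) succ=(1,0,1,0) retry=(0,0,0,1)
9 | T4 CAS | counter=5 r=(4,2,2,4) succ=(1,0,1,0) retry=(0,0,0,2)
10 | T1 LOAD | counter=5 r=(5,2,2,4) succ=(1,0,1,0) retry=(0,0,0,2)
11 | T1 CAS | counter=6 r=(5,2,2,4) succ=(2,0,1,0) retry=(0,0,0,2)
12 | T2 CAS | counter=6 r=(5,2,2,4) succ=(2,0,1,0) retry=(0,1,0,2)
13 | T1 LOAD | counter=6 r=(6,2,2,4) succ=(2,0,1,0) retry=(0,1,0,2)
14 | T4 LOAD | counter=6 r=(6,2,2,6) succ=(2,0,1,0) retry=(0,1,0,2)
15 | T1 CAS | counter=7 r=(6,2,2,6) succ=(3,0,1,0) retry=(0,1,0,2)
16 | T4 CAS | counter=7 r=(6,2,2,6) succ=(3,0,1,0) retry=(0,1,0,3)

counter=7 r=(6,2,2,6) succ=(3,0,1,0) retry=(0,1,0,3)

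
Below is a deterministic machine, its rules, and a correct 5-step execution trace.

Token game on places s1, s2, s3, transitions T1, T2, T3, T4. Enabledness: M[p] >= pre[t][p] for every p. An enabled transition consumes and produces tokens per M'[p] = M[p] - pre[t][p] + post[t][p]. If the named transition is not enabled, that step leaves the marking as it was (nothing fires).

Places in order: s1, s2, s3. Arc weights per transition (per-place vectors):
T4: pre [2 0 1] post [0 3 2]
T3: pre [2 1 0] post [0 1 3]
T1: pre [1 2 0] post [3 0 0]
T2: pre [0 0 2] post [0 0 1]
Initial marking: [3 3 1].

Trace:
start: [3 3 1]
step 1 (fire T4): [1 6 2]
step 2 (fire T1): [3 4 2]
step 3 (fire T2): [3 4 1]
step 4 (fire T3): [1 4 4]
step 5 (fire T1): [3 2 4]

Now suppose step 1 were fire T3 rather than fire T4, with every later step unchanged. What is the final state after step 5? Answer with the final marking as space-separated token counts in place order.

1 1 6

(re-executing from step 1 with the substitution; state before step 1: [3 3 1])
step 1 (fire T3): [1 3 4]
step 2 (fire T1): [3 1 4]
step 3 (fire T2): [3 1 3]
step 4 (fire T3): [1 1 6]
step 5 (fire T1): [1 1 6]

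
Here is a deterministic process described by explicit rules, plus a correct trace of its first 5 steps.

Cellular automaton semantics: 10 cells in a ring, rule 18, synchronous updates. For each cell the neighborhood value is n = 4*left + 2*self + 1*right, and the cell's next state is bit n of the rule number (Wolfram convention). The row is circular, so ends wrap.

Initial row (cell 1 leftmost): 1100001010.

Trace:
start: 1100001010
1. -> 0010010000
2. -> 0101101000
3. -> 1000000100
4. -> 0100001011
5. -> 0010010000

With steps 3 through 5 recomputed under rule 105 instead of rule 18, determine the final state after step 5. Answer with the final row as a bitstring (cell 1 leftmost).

(re-executing steps 3..5 under rule 105; state before step 3: 0101101000)
3. -> 0011110011
4. -> 0010010011
5. -> 0000000011

0000000011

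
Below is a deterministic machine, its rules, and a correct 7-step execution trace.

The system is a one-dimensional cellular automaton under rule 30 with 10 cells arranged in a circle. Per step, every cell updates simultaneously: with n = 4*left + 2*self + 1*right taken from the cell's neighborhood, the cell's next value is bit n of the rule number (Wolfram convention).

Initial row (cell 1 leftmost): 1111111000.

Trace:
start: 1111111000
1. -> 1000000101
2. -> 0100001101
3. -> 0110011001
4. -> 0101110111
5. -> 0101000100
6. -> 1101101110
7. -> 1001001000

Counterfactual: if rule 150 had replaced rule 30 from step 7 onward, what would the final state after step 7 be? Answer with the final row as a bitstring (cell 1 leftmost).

(re-executing step 7 under rule 150; state before step 7: 1101101110)
7. -> 0000000100

0000000100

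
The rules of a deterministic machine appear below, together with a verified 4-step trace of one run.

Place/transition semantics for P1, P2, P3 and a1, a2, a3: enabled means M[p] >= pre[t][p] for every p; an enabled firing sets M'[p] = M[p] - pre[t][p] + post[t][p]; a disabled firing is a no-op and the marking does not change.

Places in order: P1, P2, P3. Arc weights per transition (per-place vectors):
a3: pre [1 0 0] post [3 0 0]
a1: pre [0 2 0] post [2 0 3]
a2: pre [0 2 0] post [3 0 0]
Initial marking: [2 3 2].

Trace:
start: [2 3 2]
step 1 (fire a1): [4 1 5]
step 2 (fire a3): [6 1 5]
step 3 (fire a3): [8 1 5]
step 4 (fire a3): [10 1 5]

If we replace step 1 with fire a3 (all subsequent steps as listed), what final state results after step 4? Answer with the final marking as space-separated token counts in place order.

10 3 2

(re-executing from step 1 with the substitution; state before step 1: [2 3 2])
step 1 (fire a3): [4 3 2]
step 2 (fire a3): [6 3 2]
step 3 (fire a3): [8 3 2]
step 4 (fire a3): [10 3 2]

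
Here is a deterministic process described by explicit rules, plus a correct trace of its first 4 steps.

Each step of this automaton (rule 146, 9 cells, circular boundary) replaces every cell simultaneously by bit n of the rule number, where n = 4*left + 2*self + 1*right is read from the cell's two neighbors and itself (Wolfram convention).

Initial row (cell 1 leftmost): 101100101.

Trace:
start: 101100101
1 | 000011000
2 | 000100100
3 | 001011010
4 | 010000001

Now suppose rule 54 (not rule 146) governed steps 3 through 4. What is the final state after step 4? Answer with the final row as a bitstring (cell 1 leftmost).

(re-executing steps 3..4 under rule 54; state before step 3: 000100100)
3 | 001111110
4 | 010000001

010000001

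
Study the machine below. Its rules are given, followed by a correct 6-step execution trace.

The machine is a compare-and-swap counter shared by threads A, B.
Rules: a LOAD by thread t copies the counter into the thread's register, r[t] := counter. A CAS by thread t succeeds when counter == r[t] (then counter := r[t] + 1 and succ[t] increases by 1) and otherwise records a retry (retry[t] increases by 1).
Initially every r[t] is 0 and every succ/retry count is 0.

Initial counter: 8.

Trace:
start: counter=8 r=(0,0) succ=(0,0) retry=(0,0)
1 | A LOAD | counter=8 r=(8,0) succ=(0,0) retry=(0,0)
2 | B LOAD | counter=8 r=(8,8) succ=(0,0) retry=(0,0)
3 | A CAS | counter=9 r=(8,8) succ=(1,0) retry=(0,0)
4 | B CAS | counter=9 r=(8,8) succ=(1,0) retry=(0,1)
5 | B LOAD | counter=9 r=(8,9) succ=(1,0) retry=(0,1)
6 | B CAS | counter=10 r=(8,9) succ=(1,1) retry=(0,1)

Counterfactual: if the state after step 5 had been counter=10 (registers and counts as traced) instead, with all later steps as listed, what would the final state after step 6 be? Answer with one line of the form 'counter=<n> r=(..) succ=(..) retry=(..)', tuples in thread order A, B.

counter=10 r=(8,9) succ=(1,0) retry=(0,2)

state after step 5 := counter=10 r=(8,9) succ=(1,0) retry=(0,1)
6 | B CAS | counter=10 r=(8,9) succ=(1,0) retry=(0,2)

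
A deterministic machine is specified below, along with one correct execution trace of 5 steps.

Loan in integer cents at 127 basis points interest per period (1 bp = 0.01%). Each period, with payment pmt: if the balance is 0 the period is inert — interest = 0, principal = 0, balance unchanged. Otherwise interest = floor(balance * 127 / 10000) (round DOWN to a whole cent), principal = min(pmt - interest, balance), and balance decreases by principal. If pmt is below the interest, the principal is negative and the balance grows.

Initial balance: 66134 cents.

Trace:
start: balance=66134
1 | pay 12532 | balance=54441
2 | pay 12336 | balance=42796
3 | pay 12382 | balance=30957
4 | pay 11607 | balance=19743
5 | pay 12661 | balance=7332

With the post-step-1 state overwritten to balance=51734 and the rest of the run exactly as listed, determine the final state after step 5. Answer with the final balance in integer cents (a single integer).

state after step 1 := balance=51734
2 | pay 12336 | balance=40055
3 | pay 12382 | balance=28181
4 | pay 11607 | balance=16931
5 | pay 12661 | balance=4485

4485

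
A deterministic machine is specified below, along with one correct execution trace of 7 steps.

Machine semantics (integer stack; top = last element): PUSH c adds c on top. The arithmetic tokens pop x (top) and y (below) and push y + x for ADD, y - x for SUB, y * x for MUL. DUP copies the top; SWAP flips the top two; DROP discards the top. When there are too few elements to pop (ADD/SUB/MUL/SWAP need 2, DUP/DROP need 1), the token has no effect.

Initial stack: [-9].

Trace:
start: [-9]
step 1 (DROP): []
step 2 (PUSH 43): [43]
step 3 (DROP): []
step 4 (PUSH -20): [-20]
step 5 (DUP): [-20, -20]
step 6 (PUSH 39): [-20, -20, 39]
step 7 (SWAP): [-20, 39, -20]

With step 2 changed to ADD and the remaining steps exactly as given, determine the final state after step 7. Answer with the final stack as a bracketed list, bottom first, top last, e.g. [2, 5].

(re-executing from step 2 with the substitution; state before step 2: [])
step 2 (ADD): []
step 3 (DROP): []
step 4 (PUSH -20): [-20]
step 5 (DUP): [-20, -20]
step 6 (PUSH 39): [-20, -20, 39]
step 7 (SWAP): [-20, 39, -20]

[-20, 39, -20]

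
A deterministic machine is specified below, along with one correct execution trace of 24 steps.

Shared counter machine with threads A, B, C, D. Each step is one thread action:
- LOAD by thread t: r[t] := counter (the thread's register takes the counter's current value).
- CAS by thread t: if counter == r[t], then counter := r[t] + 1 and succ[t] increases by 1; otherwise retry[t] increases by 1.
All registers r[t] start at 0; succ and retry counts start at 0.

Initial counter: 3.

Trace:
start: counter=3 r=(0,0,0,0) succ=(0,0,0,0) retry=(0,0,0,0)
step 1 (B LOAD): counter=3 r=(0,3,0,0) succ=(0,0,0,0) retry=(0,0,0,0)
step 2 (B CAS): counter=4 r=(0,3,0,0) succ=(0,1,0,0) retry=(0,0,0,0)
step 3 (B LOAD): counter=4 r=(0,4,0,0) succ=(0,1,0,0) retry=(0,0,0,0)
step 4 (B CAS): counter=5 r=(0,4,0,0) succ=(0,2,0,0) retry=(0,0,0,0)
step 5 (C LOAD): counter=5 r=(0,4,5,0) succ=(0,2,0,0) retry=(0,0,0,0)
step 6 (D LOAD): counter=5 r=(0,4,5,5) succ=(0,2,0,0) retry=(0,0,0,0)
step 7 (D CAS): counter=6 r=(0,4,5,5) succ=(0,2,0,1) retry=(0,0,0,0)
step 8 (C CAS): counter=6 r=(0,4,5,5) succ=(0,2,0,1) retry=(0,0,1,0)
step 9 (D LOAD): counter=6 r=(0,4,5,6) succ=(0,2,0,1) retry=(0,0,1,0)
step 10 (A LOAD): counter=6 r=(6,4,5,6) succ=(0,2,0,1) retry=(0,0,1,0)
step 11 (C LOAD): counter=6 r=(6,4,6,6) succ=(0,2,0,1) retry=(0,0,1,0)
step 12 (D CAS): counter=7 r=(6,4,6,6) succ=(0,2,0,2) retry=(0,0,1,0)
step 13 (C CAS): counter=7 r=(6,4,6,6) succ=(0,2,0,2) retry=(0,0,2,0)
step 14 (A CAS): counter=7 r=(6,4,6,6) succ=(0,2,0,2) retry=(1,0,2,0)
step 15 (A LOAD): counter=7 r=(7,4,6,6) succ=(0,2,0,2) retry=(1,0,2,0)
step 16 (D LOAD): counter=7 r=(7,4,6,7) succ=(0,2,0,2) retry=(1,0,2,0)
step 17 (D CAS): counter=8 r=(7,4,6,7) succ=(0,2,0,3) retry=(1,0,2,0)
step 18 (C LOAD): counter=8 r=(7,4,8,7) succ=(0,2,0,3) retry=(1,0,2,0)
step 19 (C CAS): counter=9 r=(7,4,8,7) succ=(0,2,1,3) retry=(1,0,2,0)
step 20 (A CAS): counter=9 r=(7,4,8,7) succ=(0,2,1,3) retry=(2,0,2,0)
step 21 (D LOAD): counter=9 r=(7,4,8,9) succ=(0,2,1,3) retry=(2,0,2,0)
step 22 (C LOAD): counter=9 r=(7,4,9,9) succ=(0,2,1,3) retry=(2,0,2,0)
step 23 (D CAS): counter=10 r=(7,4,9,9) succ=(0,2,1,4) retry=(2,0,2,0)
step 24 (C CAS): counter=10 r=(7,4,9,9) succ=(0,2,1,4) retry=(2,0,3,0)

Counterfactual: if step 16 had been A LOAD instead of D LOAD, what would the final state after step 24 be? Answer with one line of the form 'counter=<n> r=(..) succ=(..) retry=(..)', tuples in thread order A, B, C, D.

(re-executing from step 16 with the substitution; state before step 16: counter=7 r=(7,4,6,6) succ=(0,2,0,2) retry=(1,0,2,0))
step 16 (A LOAD): counter=7 r=(7,4,6,6) succ=(0,2,0,2) retry=(1,0,2,0)
step 17 (D CAS): counter=7 r=(7,4,6,6) succ=(0,2,0,2) retry=(1,0,2,1)
step 18 (C LOAD): counter=7 r=(7,4,7,6) succ=(0,2,0,2) retry=(1,0,2,1)
step 19 (C CAS): counter=8 r=(7,4,7,6) succ=(0,2,1,2) retry=(1,0,2,1)
step 20 (A CAS): counter=8 r=(7,4,7,6) succ=(0,2,1,2) retry=(2,0,2,1)
step 21 (D LOAD): counter=8 r=(7,4,7,8) succ=(0,2,1,2) retry=(2,0,2,1)
step 22 (C LOAD): counter=8 r=(7,4,8,8) succ=(0,2,1,2) retry=(2,0,2,1)
step 23 (D CAS): counter=9 r=(7,4,8,8) succ=(0,2,1,3) retry=(2,0,2,1)
step 24 (C CAS): counter=9 r=(7,4,8,8) succ=(0,2,1,3) retry=(2,0,3,1)

counter=9 r=(7,4,8,8) succ=(0,2,1,3) retry=(2,0,3,1)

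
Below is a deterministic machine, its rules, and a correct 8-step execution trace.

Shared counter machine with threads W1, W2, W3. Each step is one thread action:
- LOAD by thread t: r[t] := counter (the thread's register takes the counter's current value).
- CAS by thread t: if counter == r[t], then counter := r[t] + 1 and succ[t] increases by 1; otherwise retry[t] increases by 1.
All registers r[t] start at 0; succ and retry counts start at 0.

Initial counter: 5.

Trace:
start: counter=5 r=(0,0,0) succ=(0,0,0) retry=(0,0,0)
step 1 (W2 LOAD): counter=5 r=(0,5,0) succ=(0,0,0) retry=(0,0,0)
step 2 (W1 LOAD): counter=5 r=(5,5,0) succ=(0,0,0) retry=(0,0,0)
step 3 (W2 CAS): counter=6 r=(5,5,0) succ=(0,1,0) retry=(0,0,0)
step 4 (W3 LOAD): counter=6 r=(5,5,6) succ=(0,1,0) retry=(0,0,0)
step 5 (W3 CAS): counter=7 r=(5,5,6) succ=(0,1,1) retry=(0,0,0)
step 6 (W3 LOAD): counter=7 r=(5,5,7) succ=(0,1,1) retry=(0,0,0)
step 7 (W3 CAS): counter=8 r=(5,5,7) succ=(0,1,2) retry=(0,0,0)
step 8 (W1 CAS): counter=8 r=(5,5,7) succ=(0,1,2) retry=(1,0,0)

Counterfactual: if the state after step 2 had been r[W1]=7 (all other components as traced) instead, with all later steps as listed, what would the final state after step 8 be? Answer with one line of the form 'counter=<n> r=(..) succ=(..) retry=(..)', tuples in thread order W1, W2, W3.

counter=8 r=(7,5,7) succ=(0,1,2) retry=(1,0,0)

state after step 2 := counter=5 r=(7,5,0) succ=(0,0,0) retry=(0,0,0)
step 3 (W2 CAS): counter=6 r=(7,5,0) succ=(0,1,0) retry=(0,0,0)
step 4 (W3 LOAD): counter=6 r=(7,5,6) succ=(0,1,0) retry=(0,0,0)
step 5 (W3 CAS): counter=7 r=(7,5,6) succ=(0,1,1) retry=(0,0,0)
step 6 (W3 LOAD): counter=7 r=(7,5,7) succ=(0,1,1) retry=(0,0,0)
step 7 (W3 CAS): counter=8 r=(7,5,7) succ=(0,1,2) retry=(0,0,0)
step 8 (W1 CAS): counter=8 r=(7,5,7) succ=(0,1,2) retry=(1,0,0)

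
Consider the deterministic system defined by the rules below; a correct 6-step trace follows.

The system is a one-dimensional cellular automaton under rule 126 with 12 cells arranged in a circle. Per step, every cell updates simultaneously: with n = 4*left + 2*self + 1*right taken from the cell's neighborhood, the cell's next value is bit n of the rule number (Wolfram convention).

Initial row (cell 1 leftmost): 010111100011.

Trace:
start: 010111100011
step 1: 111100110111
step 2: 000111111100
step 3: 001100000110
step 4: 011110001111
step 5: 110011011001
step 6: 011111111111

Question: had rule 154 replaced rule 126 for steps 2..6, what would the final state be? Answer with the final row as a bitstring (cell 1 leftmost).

111001111110

(re-executing steps 2..6 under rule 154; state before step 2: 111100110111)
step 2: 111011100111
step 3: 110011011111
step 4: 101110011111
step 5: 001101111111
step 6: 111001111110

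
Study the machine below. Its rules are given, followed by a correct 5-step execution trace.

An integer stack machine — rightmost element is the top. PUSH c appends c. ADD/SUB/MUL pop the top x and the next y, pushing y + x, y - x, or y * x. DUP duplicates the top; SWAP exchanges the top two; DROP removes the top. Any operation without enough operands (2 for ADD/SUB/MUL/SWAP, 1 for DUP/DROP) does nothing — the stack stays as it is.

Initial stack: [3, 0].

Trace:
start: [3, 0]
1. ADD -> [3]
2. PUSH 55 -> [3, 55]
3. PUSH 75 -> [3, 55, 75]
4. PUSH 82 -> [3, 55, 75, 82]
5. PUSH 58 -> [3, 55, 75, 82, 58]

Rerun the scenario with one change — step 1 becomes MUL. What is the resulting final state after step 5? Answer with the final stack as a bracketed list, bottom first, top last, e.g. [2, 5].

(re-executing from step 1 with the substitution; state before step 1: [3, 0])
1. MUL -> [0]
2. PUSH 55 -> [0, 55]
3. PUSH 75 -> [0, 55, 75]
4. PUSH 82 -> [0, 55, 75, 82]
5. PUSH 58 -> [0, 55, 75, 82, 58]

[0, 55, 75, 82, 58]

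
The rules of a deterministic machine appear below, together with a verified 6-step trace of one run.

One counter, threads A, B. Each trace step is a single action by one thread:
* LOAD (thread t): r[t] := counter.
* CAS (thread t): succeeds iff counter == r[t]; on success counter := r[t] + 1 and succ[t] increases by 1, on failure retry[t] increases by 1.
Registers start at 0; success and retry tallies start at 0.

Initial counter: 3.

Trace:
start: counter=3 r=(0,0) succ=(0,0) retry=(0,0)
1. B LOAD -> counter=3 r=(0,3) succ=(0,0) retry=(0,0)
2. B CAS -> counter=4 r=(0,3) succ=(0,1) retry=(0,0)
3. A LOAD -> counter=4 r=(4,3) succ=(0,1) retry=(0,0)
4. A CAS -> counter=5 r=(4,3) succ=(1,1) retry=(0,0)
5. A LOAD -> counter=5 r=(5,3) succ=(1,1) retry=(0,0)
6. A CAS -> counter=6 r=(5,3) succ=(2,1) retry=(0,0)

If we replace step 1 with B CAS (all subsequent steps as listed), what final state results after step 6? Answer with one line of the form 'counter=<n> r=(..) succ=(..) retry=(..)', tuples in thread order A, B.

counter=5 r=(4,0) succ=(2,0) retry=(0,2)

(re-executing from step 1 with the substitution; state before step 1: counter=3 r=(0,0) succ=(0,0) retry=(0,0))
1. B CAS -> counter=3 r=(0,0) succ=(0,0) retry=(0,1)
2. B CAS -> counter=3 r=(0,0) succ=(0,0) retry=(0,2)
3. A LOAD -> counter=3 r=(3,0) succ=(0,0) retry=(0,2)
4. A CAS -> counter=4 r=(3,0) succ=(1,0) retry=(0,2)
5. A LOAD -> counter=4 r=(4,0) succ=(1,0) retry=(0,2)
6. A CAS -> counter=5 r=(4,0) succ=(2,0) retry=(0,2)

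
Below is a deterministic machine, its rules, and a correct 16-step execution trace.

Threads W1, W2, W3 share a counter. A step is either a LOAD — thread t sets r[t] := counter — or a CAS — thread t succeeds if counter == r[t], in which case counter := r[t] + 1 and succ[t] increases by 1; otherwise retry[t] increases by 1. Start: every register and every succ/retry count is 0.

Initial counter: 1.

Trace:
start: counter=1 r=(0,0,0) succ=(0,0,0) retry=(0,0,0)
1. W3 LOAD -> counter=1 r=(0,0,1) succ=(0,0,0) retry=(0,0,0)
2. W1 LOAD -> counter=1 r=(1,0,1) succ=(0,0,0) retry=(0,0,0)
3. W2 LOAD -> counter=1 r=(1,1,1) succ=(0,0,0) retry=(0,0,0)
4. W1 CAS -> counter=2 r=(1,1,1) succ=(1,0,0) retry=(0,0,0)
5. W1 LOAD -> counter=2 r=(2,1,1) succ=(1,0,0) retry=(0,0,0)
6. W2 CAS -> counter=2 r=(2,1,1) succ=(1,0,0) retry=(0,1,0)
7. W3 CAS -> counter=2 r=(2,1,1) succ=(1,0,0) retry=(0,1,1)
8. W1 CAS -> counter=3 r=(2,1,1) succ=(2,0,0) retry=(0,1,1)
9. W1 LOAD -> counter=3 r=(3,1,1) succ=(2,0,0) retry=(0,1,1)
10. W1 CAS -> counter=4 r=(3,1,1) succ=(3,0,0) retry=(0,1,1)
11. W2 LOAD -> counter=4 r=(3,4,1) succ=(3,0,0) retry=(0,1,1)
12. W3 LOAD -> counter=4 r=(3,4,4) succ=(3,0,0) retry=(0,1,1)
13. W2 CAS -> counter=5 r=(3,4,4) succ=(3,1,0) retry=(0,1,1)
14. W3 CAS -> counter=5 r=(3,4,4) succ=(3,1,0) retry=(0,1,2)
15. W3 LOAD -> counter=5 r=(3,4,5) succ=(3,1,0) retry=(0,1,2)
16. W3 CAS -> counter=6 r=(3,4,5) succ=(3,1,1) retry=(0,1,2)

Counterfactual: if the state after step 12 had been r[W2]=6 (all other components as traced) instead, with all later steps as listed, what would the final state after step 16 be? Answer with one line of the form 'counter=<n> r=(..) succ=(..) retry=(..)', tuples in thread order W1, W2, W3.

counter=6 r=(3,6,5) succ=(3,0,2) retry=(0,2,1)

state after step 12 := counter=4 r=(3,6,4) succ=(3,0,0) retry=(0,1,1)
13. W2 CAS -> counter=4 r=(3,6,4) succ=(3,0,0) retry=(0,2,1)
14. W3 CAS -> counter=5 r=(3,6,4) succ=(3,0,1) retry=(0,2,1)
15. W3 LOAD -> counter=5 r=(3,6,5) succ=(3,0,1) retry=(0,2,1)
16. W3 CAS -> counter=6 r=(3,6,5) succ=(3,0,2) retry=(0,2,1)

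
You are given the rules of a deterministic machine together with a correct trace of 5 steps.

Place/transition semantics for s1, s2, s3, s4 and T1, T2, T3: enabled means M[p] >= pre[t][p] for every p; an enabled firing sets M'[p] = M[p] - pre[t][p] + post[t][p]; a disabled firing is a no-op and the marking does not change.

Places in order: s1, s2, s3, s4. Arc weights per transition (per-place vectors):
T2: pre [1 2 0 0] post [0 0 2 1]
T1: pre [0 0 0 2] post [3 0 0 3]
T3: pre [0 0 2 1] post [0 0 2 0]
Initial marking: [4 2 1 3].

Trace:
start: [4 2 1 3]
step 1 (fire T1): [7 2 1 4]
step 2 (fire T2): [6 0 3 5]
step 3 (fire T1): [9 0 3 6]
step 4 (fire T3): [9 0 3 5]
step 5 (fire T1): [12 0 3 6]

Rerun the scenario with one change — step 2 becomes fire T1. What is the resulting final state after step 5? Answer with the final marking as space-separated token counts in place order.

(re-executing from step 2 with the substitution; state before step 2: [7 2 1 4])
step 2 (fire T1): [10 2 1 5]
step 3 (fire T1): [13 2 1 6]
step 4 (fire T3): [13 2 1 6]
step 5 (fire T1): [16 2 1 7]

16 2 1 7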